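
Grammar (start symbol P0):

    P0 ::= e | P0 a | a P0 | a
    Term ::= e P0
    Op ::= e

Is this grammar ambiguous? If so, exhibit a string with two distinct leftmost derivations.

Witness: a a

Derivation 1: P0 ⇒ P0 a ⇒ a a
Derivation 2: P0 ⇒ a P0 ⇒ a a

Two distinct leftmost derivations for the same string.

Ambiguous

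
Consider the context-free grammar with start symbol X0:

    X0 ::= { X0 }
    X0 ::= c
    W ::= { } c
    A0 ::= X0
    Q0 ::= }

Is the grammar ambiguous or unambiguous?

Unambiguous

Only X0 is reachable from X0; ignoring the rest: L(X0) is { openⁿ atom closeⁿ : n ≥ 0 }. The bracket depth fixes n, and the derivation is forced at every step.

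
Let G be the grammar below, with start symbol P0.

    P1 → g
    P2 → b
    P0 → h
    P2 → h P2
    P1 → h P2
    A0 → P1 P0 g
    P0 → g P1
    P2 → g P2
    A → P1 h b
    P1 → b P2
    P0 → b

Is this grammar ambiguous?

Only P0, P1, P2 are reachable from P0; ignoring the rest: The reachable rules are right-linear with at most one rule per (nonterminal, next-terminal) pair. Each input token forces the next rule, so parsing is deterministic.

Unambiguous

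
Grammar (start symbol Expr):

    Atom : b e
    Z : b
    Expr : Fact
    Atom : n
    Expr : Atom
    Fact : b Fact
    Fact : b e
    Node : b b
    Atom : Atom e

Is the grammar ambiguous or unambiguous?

Ambiguous

Witness: b e

Derivation 1: Expr ⇒ Fact ⇒ b e
Derivation 2: Expr ⇒ Atom ⇒ b e

Two distinct leftmost derivations for the same string.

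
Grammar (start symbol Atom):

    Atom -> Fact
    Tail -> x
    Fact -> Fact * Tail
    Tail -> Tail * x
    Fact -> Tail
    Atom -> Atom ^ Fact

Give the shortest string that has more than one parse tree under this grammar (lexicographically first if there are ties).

length 1: no string has ≥2 trees
length 3: x * x has 2 parse trees

Two derivations of x * x:
  Atom ⇒ Fact ⇒ Fact * Tail ⇒ Tail * Tail ⇒ x * Tail ⇒ x * x
  Atom ⇒ Fact ⇒ Tail ⇒ Tail * x ⇒ x * x

x * x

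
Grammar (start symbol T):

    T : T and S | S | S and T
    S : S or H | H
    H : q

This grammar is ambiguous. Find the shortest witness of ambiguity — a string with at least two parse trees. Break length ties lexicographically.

length 1: no string has ≥2 trees
length 3: q and q has 2 parse trees

Two derivations of q and q:
  T ⇒ T and S ⇒ S and S ⇒ H and S ⇒ q and S ⇒ q and H ⇒ q and q
  T ⇒ S and T ⇒ H and T ⇒ q and T ⇒ q and S ⇒ q and H ⇒ q and q

q and q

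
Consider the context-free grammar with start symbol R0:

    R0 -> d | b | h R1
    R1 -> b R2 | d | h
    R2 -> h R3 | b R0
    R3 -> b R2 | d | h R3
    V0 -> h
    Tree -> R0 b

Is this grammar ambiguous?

Unambiguous

Only R0, R1, R2, R3 are reachable from R0; ignoring the rest: The reachable rules are right-linear with at most one rule per (nonterminal, next-terminal) pair. Each input token forces the next rule, so parsing is deterministic.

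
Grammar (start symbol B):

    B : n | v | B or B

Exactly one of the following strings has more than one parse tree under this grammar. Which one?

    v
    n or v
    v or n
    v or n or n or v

v or n or n or v

v: 1 tree
n or v: 1 tree
v or n: 1 tree
v or n or n or v: 5 trees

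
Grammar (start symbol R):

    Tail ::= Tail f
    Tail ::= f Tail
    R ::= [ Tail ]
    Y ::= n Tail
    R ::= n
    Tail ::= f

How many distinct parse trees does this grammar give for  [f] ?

Parse trees for [f]:
  [R [ [Tail f] ]]

1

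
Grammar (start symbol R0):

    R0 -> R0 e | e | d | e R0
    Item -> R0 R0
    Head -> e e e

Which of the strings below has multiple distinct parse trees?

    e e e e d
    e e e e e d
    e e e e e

e e e e d: 1 tree
e e e e e d: 1 tree
e e e e e: 16 trees

e e e e e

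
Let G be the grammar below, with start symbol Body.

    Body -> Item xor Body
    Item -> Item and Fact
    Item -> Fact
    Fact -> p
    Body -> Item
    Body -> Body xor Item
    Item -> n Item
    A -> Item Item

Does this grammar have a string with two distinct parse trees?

Ambiguous

Witness: p xor p

Derivation 1: Body ⇒ Item xor Body ⇒ Fact xor Body ⇒ p xor Body ⇒ p xor Item ⇒ p xor Fact ⇒ p xor p
Derivation 2: Body ⇒ Body xor Item ⇒ Item xor Item ⇒ Fact xor Item ⇒ p xor Item ⇒ p xor Fact ⇒ p xor p

Two distinct leftmost derivations for the same string.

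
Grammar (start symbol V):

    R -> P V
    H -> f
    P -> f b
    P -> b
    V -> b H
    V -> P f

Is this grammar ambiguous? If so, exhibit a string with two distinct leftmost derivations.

Witness: b f

Derivation 1: V ⇒ b H ⇒ b f
Derivation 2: V ⇒ P f ⇒ b f

Two distinct leftmost derivations for the same string.

Ambiguous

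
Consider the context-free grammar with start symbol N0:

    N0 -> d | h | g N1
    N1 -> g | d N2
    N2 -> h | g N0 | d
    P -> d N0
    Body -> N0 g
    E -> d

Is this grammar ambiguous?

(P, Body, E are unreachable from N0, so their rules don't affect L(N0).) Restricted to the reachable nonterminals, every rule has the form A → t or A → t B, and no two rules for the same A share a first terminal. The grammar encodes a DFA — one run per string.

Unambiguous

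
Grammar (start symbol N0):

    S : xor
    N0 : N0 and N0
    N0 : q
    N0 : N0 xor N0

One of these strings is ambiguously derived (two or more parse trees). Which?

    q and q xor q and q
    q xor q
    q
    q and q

q and q xor q and q

q and q xor q and q: 5 trees
q xor q: 1 tree
q: 1 tree
q and q: 1 tree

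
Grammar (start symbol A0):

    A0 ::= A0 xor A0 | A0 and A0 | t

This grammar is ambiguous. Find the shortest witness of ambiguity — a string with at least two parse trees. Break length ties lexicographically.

length 1: no string has ≥2 trees
length 3: no string has ≥2 trees
length 5: t and t and t has 2 parse trees

Two derivations of t and t and t:
  A0 ⇒ A0 and A0 ⇒ A0 and A0 and A0 ⇒ t and A0 and A0 ⇒ t and t and A0 ⇒ t and t and t
  A0 ⇒ A0 and A0 ⇒ t and A0 ⇒ t and A0 and A0 ⇒ t and t and A0 ⇒ t and t and t

t and t and t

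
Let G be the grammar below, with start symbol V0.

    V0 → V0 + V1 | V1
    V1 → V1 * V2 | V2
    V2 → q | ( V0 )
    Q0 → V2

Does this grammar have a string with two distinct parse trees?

Unambiguous

Only V0, V1, V2 are reachable from V0; ignoring the rest: This is a standard precedence ladder (V0 over V1 over V2), with each level left-recursive on its own operator ('+' at V0, '*' at V1). That structure is LR(1), hence unambiguous.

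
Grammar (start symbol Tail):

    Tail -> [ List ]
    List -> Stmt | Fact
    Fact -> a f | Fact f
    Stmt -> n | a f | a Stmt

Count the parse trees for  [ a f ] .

2

Parse trees for [ a f ]:
  [Tail [ [List [Stmt a f]] ]]
  [Tail [ [List [Fact a f]] ]]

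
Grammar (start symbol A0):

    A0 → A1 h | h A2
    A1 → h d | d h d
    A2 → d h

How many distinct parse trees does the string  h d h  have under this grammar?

Parse trees for h d h:
  [A0 [A1 h d] h]
  [A0 h [A2 d h]]

2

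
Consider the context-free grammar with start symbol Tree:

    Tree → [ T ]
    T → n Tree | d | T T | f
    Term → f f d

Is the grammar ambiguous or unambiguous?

Witness: [ d d d ]

Derivation 1: Tree ⇒ [ T ] ⇒ [ T T ] ⇒ [ d T ] ⇒ [ d T T ] ⇒ [ d d T ] ⇒ [ d d d ]
Derivation 2: Tree ⇒ [ T ] ⇒ [ T T ] ⇒ [ T T T ] ⇒ [ d T T ] ⇒ [ d d T ] ⇒ [ d d d ]

Two distinct leftmost derivations for the same string.

Ambiguous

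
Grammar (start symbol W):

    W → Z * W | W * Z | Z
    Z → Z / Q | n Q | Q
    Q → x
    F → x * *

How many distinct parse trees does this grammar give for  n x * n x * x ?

4

Parse trees for n x * n x * x:
  [W [Z n [Q x]] * [W [Z n [Q x]] * [W [Z [Q x]]]]]
  [W [Z n [Q x]] * [W [W [Z n [Q x]]] * [Z [Q x]]]]
  [W [W [Z n [Q x]] * [W [Z n [Q x]]]] * [Z [Q x]]]
  [W [W [W [Z n [Q x]]] * [Z n [Q x]]] * [Z [Q x]]]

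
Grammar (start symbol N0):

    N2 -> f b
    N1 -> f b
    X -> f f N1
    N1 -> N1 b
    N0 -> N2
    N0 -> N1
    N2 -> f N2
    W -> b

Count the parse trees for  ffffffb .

Parse trees for ffffffb:
  [N0 [N2 f [N2 f [N2 f [N2 f [N2 f [N2 f b]]]]]]]

1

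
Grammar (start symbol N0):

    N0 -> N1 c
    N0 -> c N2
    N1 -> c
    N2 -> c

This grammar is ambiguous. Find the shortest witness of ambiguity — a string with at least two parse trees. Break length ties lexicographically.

length 2: c c has 2 parse trees

Two derivations of c c:
  N0 ⇒ N1 c ⇒ c c
  N0 ⇒ c N2 ⇒ c c

c c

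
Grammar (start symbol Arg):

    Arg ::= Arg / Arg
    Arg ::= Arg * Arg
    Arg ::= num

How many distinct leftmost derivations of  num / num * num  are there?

Parse trees for num / num * num:
  [Arg [Arg num] / [Arg [Arg num] * [Arg num]]]
  [Arg [Arg [Arg num] / [Arg num]] * [Arg num]]

2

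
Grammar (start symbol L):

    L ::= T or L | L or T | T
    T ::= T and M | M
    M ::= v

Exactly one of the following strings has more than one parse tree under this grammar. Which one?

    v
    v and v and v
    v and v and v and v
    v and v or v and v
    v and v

v: 1 tree
v and v and v: 1 tree
v and v and v and v: 1 tree
v and v or v and v: 2 trees
v and v: 1 tree

v and v or v and v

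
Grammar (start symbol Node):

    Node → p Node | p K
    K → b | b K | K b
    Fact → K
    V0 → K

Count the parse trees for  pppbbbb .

8

Parse trees for pppbbbb:
  [Node p [Node p [Node p [K b [K b [K b [K b]]]]]]]
  [Node p [Node p [Node p [K b [K b [K [K b] b]]]]]]
  [Node p [Node p [Node p [K b [K [K b [K b]] b]]]]]
  [Node p [Node p [Node p [K b [K [K [K b] b] b]]]]]
  [Node p [Node p [Node p [K [K b [K b [K b]]] b]]]]
  [Node p [Node p [Node p [K [K b [K [K b] b]] b]]]]
  [Node p [Node p [Node p [K [K [K b [K b]] b] b]]]]
  [Node p [Node p [Node p [K [K [K [K b] b] b] b]]]]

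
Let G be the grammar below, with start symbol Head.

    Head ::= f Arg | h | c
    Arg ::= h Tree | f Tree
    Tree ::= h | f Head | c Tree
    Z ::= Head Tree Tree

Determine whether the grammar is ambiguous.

Unambiguous

Only Head, Arg, Tree are reachable from Head; ignoring the rest: The reachable rules are right-linear with at most one rule per (nonterminal, next-terminal) pair. Each input token forces the next rule, so parsing is deterministic.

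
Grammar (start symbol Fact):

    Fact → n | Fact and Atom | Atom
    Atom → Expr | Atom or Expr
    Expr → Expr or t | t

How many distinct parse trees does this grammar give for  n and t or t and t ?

2

Parse trees for n and t or t and t:
  [Fact [Fact [Fact n] and [Atom [Expr [Expr t] or t]]] and [Atom [Expr t]]]
  [Fact [Fact [Fact n] and [Atom [Atom [Expr t]] or [Expr t]]] and [Atom [Expr t]]]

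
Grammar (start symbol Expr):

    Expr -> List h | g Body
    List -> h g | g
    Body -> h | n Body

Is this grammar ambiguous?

Witness: g h

Derivation 1: Expr ⇒ List h ⇒ g h
Derivation 2: Expr ⇒ g Body ⇒ g h

Two distinct leftmost derivations for the same string.

Ambiguous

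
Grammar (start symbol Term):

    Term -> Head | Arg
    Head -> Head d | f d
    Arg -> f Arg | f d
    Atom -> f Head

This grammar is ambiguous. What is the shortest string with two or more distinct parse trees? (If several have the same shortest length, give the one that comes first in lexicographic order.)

f d

length 2: f d has 2 parse trees

Two derivations of f d:
  Term ⇒ Head ⇒ f d
  Term ⇒ Arg ⇒ f d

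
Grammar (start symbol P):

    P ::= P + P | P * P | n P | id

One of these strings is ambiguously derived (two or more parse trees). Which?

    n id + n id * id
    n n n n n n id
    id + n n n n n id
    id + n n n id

n id + n id * id

n id + n id * id: 7 trees
n n n n n n id: 1 tree
id + n n n n n id: 1 tree
id + n n n id: 1 tree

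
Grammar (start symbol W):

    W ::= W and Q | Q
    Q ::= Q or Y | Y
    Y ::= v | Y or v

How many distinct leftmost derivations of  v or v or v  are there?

Parse trees for v or v or v:
  [W [Q [Q [Y v]] or [Y [Y v] or v]]]
  [W [Q [Q [Q [Y v]] or [Y v]] or [Y v]]]
  [W [Q [Q [Y [Y v] or v]] or [Y v]]]
  [W [Q [Y [Y [Y v] or v] or v]]]

4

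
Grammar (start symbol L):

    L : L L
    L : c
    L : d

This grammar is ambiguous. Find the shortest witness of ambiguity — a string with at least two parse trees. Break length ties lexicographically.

c c c

length 1: no string has ≥2 trees
length 2: no string has ≥2 trees
length 3: c c c has 2 parse trees

Two derivations of c c c:
  L ⇒ L L ⇒ L L L ⇒ c L L ⇒ c c L ⇒ c c c
  L ⇒ L L ⇒ c L ⇒ c L L ⇒ c c L ⇒ c c c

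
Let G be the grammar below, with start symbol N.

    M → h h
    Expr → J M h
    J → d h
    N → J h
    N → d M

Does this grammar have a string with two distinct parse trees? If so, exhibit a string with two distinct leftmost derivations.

Witness: d h h

Derivation 1: N ⇒ J h ⇒ d h h
Derivation 2: N ⇒ d M ⇒ d h h

Two distinct leftmost derivations for the same string.

Ambiguous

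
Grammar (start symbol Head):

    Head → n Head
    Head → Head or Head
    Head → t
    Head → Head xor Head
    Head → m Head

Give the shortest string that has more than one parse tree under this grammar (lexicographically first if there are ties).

length 1: no string has ≥2 trees
length 2: no string has ≥2 trees
length 3: no string has ≥2 trees
length 4: m t or t has 2 parse trees

Two derivations of m t or t:
  Head ⇒ Head or Head ⇒ m Head or Head ⇒ m t or Head ⇒ m t or t
  Head ⇒ m Head ⇒ m Head or Head ⇒ m t or Head ⇒ m t or t

m t or t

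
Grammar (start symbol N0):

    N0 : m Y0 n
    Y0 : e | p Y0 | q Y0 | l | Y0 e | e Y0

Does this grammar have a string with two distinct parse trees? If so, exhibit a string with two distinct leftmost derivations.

Ambiguous

Witness: m e e n

Derivation 1: N0 ⇒ m Y0 n ⇒ m Y0 e n ⇒ m e e n
Derivation 2: N0 ⇒ m Y0 n ⇒ m e Y0 n ⇒ m e e n

Two distinct leftmost derivations for the same string.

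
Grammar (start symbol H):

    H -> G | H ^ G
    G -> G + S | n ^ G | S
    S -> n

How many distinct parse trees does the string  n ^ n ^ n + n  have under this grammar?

Parse trees for n ^ n ^ n + n:
  [H [G [G n ^ [G n ^ [G [S n]]]] + [S n]]]
  [H [G n ^ [G [G n ^ [G [S n]]] + [S n]]]]
  [H [G n ^ [G n ^ [G [G [S n]] + [S n]]]]]
  [H [H [G [S n]]] ^ [G [G n ^ [G [S n]]] + [S n]]]
  [H [H [G [S n]]] ^ [G n ^ [G [G [S n]] + [S n]]]]
  [H [H [G n ^ [G [S n]]]] ^ [G [G [S n]] + [S n]]]
  [H [H [H [G [S n]]] ^ [G [S n]]] ^ [G [G [S n]] + [S n]]]

7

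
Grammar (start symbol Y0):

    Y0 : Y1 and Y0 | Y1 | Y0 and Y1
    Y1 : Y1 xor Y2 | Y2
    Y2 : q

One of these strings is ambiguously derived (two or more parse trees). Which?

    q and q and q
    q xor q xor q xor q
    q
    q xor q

q and q and q

q and q and q: 4 trees
q xor q xor q xor q: 1 tree
q: 1 tree
q xor q: 1 tree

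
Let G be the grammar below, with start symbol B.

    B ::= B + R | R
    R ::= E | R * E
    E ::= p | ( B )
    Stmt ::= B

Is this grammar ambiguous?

Unambiguous

Only B, R, E are reachable from B; ignoring the rest: This is a standard precedence ladder (B over R over E), with each level left-recursive on its own operator ('+' at B, '*' at R). That structure is LR(1), hence unambiguous.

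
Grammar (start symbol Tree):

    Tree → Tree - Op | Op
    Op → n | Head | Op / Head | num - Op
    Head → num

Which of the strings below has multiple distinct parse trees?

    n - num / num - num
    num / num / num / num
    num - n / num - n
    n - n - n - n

num - n / num - n

n - num / num - num: 1 tree
num / num / num / num: 1 tree
num - n / num - n: 3 trees
n - n - n - n: 1 tree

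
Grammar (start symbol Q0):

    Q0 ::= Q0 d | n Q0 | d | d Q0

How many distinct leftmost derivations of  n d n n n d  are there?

1

Parse trees for n d n n n d:
  [Q0 n [Q0 d [Q0 n [Q0 n [Q0 n [Q0 d]]]]]]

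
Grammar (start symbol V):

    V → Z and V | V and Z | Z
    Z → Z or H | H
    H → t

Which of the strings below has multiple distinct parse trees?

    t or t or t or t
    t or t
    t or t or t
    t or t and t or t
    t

t or t or t or t: 1 tree
t or t: 1 tree
t or t or t: 1 tree
t or t and t or t: 2 trees
t: 1 tree

t or t and t or t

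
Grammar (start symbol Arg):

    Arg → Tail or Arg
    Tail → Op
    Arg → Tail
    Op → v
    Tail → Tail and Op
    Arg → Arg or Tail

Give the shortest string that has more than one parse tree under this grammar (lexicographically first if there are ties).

v or v

length 1: no string has ≥2 trees
length 3: v or v has 2 parse trees

Two derivations of v or v:
  Arg ⇒ Tail or Arg ⇒ Op or Arg ⇒ v or Arg ⇒ v or Tail ⇒ v or Op ⇒ v or v
  Arg ⇒ Arg or Tail ⇒ Tail or Tail ⇒ Op or Tail ⇒ v or Tail ⇒ v or Op ⇒ v or v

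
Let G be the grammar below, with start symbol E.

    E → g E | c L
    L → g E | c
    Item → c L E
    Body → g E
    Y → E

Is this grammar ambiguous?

Only E, L are reachable from E; ignoring the rest: Each reachable nonterminal has at most one production per leading terminal, and all productions are right-linear; the derivation is determined token-by-token.

Unambiguous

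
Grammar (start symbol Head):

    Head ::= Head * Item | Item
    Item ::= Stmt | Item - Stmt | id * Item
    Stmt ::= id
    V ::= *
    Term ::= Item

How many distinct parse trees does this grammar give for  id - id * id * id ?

2

Parse trees for id - id * id * id:
  [Head [Head [Item [Item [Stmt id]] - [Stmt id]]] * [Item id * [Item [Stmt id]]]]
  [Head [Head [Head [Item [Item [Stmt id]] - [Stmt id]]] * [Item [Stmt id]]] * [Item [Stmt id]]]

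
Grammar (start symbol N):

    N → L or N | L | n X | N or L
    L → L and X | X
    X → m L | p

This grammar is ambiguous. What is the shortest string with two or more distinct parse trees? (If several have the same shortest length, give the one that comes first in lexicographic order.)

length 1: no string has ≥2 trees
length 2: no string has ≥2 trees
length 3: p or p has 2 parse trees

Two derivations of p or p:
  N ⇒ L or N ⇒ X or N ⇒ p or N ⇒ p or L ⇒ p or X ⇒ p or p
  N ⇒ N or L ⇒ L or L ⇒ X or L ⇒ p or L ⇒ p or X ⇒ p or p

p or p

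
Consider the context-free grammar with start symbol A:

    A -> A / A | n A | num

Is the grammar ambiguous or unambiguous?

Witness: n num / num

Derivation 1: A ⇒ A / A ⇒ n A / A ⇒ n num / A ⇒ n num / num
Derivation 2: A ⇒ n A ⇒ n A / A ⇒ n num / A ⇒ n num / num

Two distinct leftmost derivations for the same string.

Ambiguous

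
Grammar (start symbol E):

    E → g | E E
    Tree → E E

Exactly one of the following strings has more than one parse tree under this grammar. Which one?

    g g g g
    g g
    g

g g g g: 5 trees
g g: 1 tree
g: 1 tree

g g g g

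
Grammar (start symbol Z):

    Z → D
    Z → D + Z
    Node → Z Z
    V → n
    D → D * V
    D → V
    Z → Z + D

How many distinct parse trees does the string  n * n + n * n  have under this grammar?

Parse trees for n * n + n * n:
  [Z [D [D [V n]] * [V n]] + [Z [D [D [V n]] * [V n]]]]
  [Z [Z [D [D [V n]] * [V n]]] + [D [D [V n]] * [V n]]]

2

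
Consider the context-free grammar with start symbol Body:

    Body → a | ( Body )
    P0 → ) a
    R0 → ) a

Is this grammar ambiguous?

Unambiguous

(P0, R0 are unreachable from Body, so their rules don't affect L(Body).) L(Body) is { openⁿ atom closeⁿ : n ≥ 0 }. The bracket depth fixes n, and the derivation is forced at every step.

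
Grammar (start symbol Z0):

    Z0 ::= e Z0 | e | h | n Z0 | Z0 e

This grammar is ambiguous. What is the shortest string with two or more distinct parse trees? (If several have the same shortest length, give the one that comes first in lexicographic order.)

length 1: no string has ≥2 trees
length 2: e e has 2 parse trees

Two derivations of e e:
  Z0 ⇒ e Z0 ⇒ e e
  Z0 ⇒ Z0 e ⇒ e e

e e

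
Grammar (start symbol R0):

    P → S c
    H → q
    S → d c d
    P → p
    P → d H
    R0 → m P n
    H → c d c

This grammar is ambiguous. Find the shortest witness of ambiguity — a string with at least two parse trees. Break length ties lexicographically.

m d c d c n

length 3: no string has ≥2 trees
length 4: no string has ≥2 trees
length 6: m d c d c n has 2 parse trees

Two derivations of m d c d c n:
  R0 ⇒ m P n ⇒ m S c n ⇒ m d c d c n
  R0 ⇒ m P n ⇒ m d H n ⇒ m d c d c n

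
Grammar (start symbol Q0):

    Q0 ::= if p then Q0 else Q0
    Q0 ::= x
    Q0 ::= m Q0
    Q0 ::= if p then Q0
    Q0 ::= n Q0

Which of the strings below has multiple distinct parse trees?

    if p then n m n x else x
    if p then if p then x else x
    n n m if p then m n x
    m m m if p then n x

if p then n m n x else x: 1 tree
if p then if p then x else x: 2 trees
n n m if p then m n x: 1 tree
m m m if p then n x: 1 tree

if p then if p then x else x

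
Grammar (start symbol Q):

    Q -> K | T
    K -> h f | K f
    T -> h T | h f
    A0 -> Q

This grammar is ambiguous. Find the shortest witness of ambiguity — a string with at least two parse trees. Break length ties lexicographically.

h f

length 2: h f has 2 parse trees

Two derivations of h f:
  Q ⇒ K ⇒ h f
  Q ⇒ T ⇒ h f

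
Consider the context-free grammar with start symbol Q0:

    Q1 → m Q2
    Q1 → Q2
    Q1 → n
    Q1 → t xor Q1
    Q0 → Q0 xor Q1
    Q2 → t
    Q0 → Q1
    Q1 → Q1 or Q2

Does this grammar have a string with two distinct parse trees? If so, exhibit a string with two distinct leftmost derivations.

Witness: t xor n

Derivation 1: Q0 ⇒ Q0 xor Q1 ⇒ Q1 xor Q1 ⇒ Q2 xor Q1 ⇒ t xor Q1 ⇒ t xor n
Derivation 2: Q0 ⇒ Q1 ⇒ t xor Q1 ⇒ t xor n

Two distinct leftmost derivations for the same string.

Ambiguous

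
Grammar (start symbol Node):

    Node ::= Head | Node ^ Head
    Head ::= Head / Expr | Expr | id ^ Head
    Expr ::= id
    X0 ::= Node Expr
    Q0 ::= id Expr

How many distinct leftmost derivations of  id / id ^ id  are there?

Parse trees for id / id ^ id:
  [Node [Node [Head [Head [Expr id]] / [Expr id]]] ^ [Head [Expr id]]]

1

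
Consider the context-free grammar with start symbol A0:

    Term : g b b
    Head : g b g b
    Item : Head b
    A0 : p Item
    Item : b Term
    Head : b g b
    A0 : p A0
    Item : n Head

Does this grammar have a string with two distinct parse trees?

Witness: p b g b b

Derivation 1: A0 ⇒ p Item ⇒ p Head b ⇒ p b g b b
Derivation 2: A0 ⇒ p Item ⇒ p b Term ⇒ p b g b b

Two distinct leftmost derivations for the same string.

Ambiguous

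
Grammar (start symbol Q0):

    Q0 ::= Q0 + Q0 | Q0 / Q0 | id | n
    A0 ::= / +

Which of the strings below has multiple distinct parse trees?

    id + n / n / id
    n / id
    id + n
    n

id + n / n / id

id + n / n / id: 5 trees
n / id: 1 tree
id + n: 1 tree
n: 1 tree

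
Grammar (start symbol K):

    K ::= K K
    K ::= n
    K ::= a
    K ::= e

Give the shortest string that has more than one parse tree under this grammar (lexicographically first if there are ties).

a a a

length 1: no string has ≥2 trees
length 2: no string has ≥2 trees
length 3: a a a has 2 parse trees

Two derivations of a a a:
  K ⇒ K K ⇒ K K K ⇒ a K K ⇒ a a K ⇒ a a a
  K ⇒ K K ⇒ a K ⇒ a K K ⇒ a a K ⇒ a a a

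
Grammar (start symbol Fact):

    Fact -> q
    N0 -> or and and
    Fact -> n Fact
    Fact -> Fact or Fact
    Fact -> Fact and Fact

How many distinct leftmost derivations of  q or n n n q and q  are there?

5

Parse trees for q or n n n q and q:
  [Fact [Fact q] or [Fact n [Fact n [Fact n [Fact [Fact q] and [Fact q]]]]]]
  [Fact [Fact q] or [Fact n [Fact n [Fact [Fact n [Fact q]] and [Fact q]]]]]
  [Fact [Fact q] or [Fact n [Fact [Fact n [Fact n [Fact q]]] and [Fact q]]]]
  [Fact [Fact q] or [Fact [Fact n [Fact n [Fact n [Fact q]]]] and [Fact q]]]
  [Fact [Fact [Fact q] or [Fact n [Fact n [Fact n [Fact q]]]]] and [Fact q]]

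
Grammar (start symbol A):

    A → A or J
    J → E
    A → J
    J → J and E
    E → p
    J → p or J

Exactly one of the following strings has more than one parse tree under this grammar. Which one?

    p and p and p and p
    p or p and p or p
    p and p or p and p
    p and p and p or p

p or p and p or p

p and p and p and p: 1 tree
p or p and p or p: 3 trees
p and p or p and p: 1 tree
p and p and p or p: 1 tree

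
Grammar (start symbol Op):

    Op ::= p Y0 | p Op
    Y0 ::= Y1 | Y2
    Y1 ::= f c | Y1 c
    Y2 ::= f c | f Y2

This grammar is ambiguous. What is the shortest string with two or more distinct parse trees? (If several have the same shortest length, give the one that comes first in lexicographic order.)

length 3: p f c has 2 parse trees

Two derivations of p f c:
  Op ⇒ p Y0 ⇒ p Y1 ⇒ p f c
  Op ⇒ p Y0 ⇒ p Y2 ⇒ p f c

p f c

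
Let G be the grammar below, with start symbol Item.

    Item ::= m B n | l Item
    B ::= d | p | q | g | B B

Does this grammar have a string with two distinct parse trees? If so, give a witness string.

Ambiguous

Witness: m d d d n

Derivation 1: Item ⇒ m B n ⇒ m B B n ⇒ m d B n ⇒ m d B B n ⇒ m d d B n ⇒ m d d d n
Derivation 2: Item ⇒ m B n ⇒ m B B n ⇒ m B B B n ⇒ m d B B n ⇒ m d d B n ⇒ m d d d n

Two distinct leftmost derivations for the same string.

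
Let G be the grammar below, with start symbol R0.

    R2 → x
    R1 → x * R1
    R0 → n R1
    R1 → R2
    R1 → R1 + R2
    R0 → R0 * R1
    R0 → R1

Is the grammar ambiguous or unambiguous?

Ambiguous

Witness: x * x

Derivation 1: R0 ⇒ R0 * R1 ⇒ R1 * R1 ⇒ R2 * R1 ⇒ x * R1 ⇒ x * R2 ⇒ x * x
Derivation 2: R0 ⇒ R1 ⇒ x * R1 ⇒ x * R2 ⇒ x * x

Two distinct leftmost derivations for the same string.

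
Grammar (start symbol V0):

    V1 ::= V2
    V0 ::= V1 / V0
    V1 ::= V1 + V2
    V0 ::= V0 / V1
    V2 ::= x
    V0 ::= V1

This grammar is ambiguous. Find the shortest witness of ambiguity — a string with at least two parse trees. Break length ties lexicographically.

x / x

length 1: no string has ≥2 trees
length 3: x / x has 2 parse trees

Two derivations of x / x:
  V0 ⇒ V1 / V0 ⇒ V2 / V0 ⇒ x / V0 ⇒ x / V1 ⇒ x / V2 ⇒ x / x
  V0 ⇒ V0 / V1 ⇒ V1 / V1 ⇒ V2 / V1 ⇒ x / V1 ⇒ x / V2 ⇒ x / x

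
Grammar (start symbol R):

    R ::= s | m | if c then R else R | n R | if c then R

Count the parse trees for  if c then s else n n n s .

1

Parse trees for if c then s else n n n s:
  [R if c then [R s] else [R n [R n [R n [R s]]]]]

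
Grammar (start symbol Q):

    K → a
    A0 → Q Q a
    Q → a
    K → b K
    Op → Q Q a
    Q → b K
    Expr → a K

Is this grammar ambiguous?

(Expr, A0, Op are unreachable from Q, so their rules don't affect L(Q).) Restricted to the reachable nonterminals, every rule has the form A → t or A → t B, and no two rules for the same A share a first terminal. The grammar encodes a DFA — one run per string.

Unambiguous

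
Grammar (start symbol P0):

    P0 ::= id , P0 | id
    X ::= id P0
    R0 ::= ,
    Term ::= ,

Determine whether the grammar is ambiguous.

Unambiguous

(X, R0, Term are unreachable from P0, so their rules don't affect L(P0).) The reachable grammar is A → atom sep A | atom. Each atom is followed by either the separator (recurse) or end-of-string (stop) — no choice point.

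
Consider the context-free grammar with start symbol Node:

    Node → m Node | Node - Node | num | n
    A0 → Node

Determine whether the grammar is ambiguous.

Ambiguous

Witness: m n - n

Derivation 1: Node ⇒ m Node ⇒ m Node - Node ⇒ m n - Node ⇒ m n - n
Derivation 2: Node ⇒ Node - Node ⇒ m Node - Node ⇒ m n - Node ⇒ m n - n

Two distinct leftmost derivations for the same string.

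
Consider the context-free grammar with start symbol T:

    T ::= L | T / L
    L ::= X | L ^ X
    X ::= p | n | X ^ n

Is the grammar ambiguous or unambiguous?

Witness: n ^ n

Derivation 1: T ⇒ L ⇒ X ⇒ X ^ n ⇒ n ^ n
Derivation 2: T ⇒ L ⇒ L ^ X ⇒ X ^ X ⇒ n ^ X ⇒ n ^ n

Two distinct leftmost derivations for the same string.

Ambiguous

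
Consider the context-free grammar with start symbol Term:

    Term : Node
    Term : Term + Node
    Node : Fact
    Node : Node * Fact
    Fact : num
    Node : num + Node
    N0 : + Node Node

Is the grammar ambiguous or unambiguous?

Ambiguous

Witness: num + num

Derivation 1: Term ⇒ Node ⇒ num + Node ⇒ num + Fact ⇒ num + num
Derivation 2: Term ⇒ Term + Node ⇒ Node + Node ⇒ Fact + Node ⇒ num + Node ⇒ num + Fact ⇒ num + num

Two distinct leftmost derivations for the same string.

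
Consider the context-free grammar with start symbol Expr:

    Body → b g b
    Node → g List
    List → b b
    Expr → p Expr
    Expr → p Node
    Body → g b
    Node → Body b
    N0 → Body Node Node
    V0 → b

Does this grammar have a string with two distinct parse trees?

Witness: p g b b

Derivation 1: Expr ⇒ p Node ⇒ p g List ⇒ p g b b
Derivation 2: Expr ⇒ p Node ⇒ p Body b ⇒ p g b b

Two distinct leftmost derivations for the same string.

Ambiguous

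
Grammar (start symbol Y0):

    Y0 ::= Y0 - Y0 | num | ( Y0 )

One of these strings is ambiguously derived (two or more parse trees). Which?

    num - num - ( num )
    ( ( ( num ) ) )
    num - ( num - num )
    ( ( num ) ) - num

num - num - ( num ): 2 trees
( ( ( num ) ) ): 1 tree
num - ( num - num ): 1 tree
( ( num ) ) - num: 1 tree

num - num - ( num )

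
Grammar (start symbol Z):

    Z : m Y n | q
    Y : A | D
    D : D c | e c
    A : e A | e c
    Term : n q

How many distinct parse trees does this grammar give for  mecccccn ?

1

Parse trees for mecccccn:
  [Z m [Y [D [D [D [D [D e c] c] c] c] c]] n]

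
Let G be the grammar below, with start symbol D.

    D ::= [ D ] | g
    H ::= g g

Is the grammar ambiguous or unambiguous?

Unambiguous

Only D is reachable from D; ignoring the rest: Each string is a nest of matched brackets around a single atom. An opening bracket forces the recursive rule; an atom forces the base rule.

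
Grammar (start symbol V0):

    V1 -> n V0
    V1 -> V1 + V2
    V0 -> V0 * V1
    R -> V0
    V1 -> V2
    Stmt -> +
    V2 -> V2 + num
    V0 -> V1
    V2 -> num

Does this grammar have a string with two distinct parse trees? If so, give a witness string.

Ambiguous

Witness: num + num

Derivation 1: V0 ⇒ V1 ⇒ V1 + V2 ⇒ V2 + V2 ⇒ num + V2 ⇒ num + num
Derivation 2: V0 ⇒ V1 ⇒ V2 ⇒ V2 + num ⇒ num + num

Two distinct leftmost derivations for the same string.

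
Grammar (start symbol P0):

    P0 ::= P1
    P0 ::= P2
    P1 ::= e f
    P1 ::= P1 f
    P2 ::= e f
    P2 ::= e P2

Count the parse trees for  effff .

1

Parse trees for effff:
  [P0 [P1 [P1 [P1 [P1 e f] f] f] f]]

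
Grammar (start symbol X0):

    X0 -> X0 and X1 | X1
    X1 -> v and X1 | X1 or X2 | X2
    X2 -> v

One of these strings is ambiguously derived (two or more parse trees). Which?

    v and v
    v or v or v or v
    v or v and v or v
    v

v and v: 2 trees
v or v or v or v: 1 tree
v or v and v or v: 1 tree
v: 1 tree

v and v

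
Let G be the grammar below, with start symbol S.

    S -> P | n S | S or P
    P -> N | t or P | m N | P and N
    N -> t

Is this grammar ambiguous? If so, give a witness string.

Ambiguous

Witness: t or t

Derivation 1: S ⇒ P ⇒ t or P ⇒ t or N ⇒ t or t
Derivation 2: S ⇒ S or P ⇒ P or P ⇒ N or P ⇒ t or P ⇒ t or N ⇒ t or t

Two distinct leftmost derivations for the same string.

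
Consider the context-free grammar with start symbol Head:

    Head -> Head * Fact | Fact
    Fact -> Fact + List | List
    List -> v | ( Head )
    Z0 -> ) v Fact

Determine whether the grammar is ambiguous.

Unambiguous

Only Head, Fact, List are reachable from Head; ignoring the rest: This is a standard precedence ladder (Head over Fact over List), with each level left-recursive on its own operator ('*' at Head, '+' at Fact). That structure is LR(1), hence unambiguous.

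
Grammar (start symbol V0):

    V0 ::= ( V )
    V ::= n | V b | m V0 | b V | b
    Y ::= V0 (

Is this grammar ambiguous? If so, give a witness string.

Witness: ( b b )

Derivation 1: V0 ⇒ ( V ) ⇒ ( V b ) ⇒ ( b b )
Derivation 2: V0 ⇒ ( V ) ⇒ ( b V ) ⇒ ( b b )

Two distinct leftmost derivations for the same string.

Ambiguous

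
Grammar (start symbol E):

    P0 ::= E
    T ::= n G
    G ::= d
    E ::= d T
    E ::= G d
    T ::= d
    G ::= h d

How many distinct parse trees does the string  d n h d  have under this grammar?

1

Parse trees for d n h d:
  [E d [T n [G h d]]]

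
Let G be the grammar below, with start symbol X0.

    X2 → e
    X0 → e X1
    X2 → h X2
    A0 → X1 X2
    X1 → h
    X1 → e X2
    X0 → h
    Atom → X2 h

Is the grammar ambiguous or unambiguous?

Only X0, X1, X2 are reachable from X0; ignoring the rest: Each reachable nonterminal has at most one production per leading terminal, and all productions are right-linear; the derivation is determined token-by-token.

Unambiguous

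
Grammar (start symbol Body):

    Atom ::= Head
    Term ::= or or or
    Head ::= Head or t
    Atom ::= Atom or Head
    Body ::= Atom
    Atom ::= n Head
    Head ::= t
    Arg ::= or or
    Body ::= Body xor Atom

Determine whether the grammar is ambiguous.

Ambiguous

Witness: t or t

Derivation 1: Body ⇒ Atom ⇒ Head ⇒ Head or t ⇒ t or t
Derivation 2: Body ⇒ Atom ⇒ Atom or Head ⇒ Head or Head ⇒ t or Head ⇒ t or t

Two distinct leftmost derivations for the same string.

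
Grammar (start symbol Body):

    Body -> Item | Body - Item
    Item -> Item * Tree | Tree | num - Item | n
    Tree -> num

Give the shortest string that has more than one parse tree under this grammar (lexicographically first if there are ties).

num - n

length 1: no string has ≥2 trees
length 3: num - n has 2 parse trees

Two derivations of num - n:
  Body ⇒ Item ⇒ num - Item ⇒ num - n
  Body ⇒ Body - Item ⇒ Item - Item ⇒ Tree - Item ⇒ num - Item ⇒ num - n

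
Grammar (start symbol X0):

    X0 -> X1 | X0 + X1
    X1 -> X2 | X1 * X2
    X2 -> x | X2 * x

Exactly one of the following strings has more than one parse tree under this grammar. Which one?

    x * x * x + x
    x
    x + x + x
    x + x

x * x * x + x: 4 trees
x: 1 tree
x + x + x: 1 tree
x + x: 1 tree

x * x * x + x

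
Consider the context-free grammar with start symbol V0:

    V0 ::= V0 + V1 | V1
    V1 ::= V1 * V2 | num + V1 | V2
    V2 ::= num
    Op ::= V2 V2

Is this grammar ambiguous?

Ambiguous

Witness: num + num

Derivation 1: V0 ⇒ V0 + V1 ⇒ V1 + V1 ⇒ V2 + V1 ⇒ num + V1 ⇒ num + V2 ⇒ num + num
Derivation 2: V0 ⇒ V1 ⇒ num + V1 ⇒ num + V2 ⇒ num + num

Two distinct leftmost derivations for the same string.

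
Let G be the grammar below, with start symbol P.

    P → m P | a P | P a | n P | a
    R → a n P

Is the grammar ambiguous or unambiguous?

Witness: a a

Derivation 1: P ⇒ a P ⇒ a a
Derivation 2: P ⇒ P a ⇒ a a

Two distinct leftmost derivations for the same string.

Ambiguous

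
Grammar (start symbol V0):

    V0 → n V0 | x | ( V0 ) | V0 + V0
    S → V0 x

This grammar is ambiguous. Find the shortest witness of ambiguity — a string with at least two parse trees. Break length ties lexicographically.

length 1: no string has ≥2 trees
length 2: no string has ≥2 trees
length 3: no string has ≥2 trees
length 4: n x + x has 2 parse trees

Two derivations of n x + x:
  V0 ⇒ n V0 ⇒ n V0 + V0 ⇒ n x + V0 ⇒ n x + x
  V0 ⇒ V0 + V0 ⇒ n V0 + V0 ⇒ n x + V0 ⇒ n x + x

n x + x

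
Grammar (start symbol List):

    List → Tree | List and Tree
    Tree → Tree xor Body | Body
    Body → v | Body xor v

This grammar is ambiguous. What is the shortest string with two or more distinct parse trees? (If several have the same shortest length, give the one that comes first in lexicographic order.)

length 1: no string has ≥2 trees
length 3: v xor v has 2 parse trees

Two derivations of v xor v:
  List ⇒ Tree ⇒ Tree xor Body ⇒ Body xor Body ⇒ v xor Body ⇒ v xor v
  List ⇒ Tree ⇒ Body ⇒ Body xor v ⇒ v xor v

v xor v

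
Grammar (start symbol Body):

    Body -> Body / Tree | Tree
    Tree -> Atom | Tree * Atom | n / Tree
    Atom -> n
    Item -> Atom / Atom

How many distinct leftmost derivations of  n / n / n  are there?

4

Parse trees for n / n / n:
  [Body [Body [Tree [Atom n]]] / [Tree n / [Tree [Atom n]]]]
  [Body [Body [Body [Tree [Atom n]]] / [Tree [Atom n]]] / [Tree [Atom n]]]
  [Body [Body [Tree n / [Tree [Atom n]]]] / [Tree [Atom n]]]
  [Body [Tree n / [Tree n / [Tree [Atom n]]]]]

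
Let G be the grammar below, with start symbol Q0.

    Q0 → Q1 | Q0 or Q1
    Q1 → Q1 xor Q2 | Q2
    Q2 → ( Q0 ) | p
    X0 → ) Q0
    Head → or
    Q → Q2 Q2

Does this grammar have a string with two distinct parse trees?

Only Q0, Q1, Q2 are reachable from Q0; ignoring the rest: The grammar is stratified — Q0 handles 'or' (left-recursive), Q1 handles 'xor', Q2 atoms. Each operator has a fixed associativity and precedence level, so every string has one parse.

Unambiguous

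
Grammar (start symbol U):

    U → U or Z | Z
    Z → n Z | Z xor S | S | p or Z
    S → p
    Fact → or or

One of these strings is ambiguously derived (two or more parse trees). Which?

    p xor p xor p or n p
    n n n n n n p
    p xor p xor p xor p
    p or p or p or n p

p xor p xor p or n p: 1 tree
n n n n n n p: 1 tree
p xor p xor p xor p: 1 tree
p or p or p or n p: 8 trees

p or p or p or n p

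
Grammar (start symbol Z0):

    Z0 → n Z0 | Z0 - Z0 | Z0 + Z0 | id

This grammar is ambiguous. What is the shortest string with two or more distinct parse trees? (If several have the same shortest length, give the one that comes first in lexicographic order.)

n id + id

length 1: no string has ≥2 trees
length 2: no string has ≥2 trees
length 3: no string has ≥2 trees
length 4: n id + id has 2 parse trees

Two derivations of n id + id:
  Z0 ⇒ n Z0 ⇒ n Z0 + Z0 ⇒ n id + Z0 ⇒ n id + id
  Z0 ⇒ Z0 + Z0 ⇒ n Z0 + Z0 ⇒ n id + Z0 ⇒ n id + id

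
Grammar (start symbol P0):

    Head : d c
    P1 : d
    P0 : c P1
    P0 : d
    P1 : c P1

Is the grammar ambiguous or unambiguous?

Unambiguous

Only P0, P1 are reachable from P0; ignoring the rest: Each reachable nonterminal has at most one production per leading terminal, and all productions are right-linear; the derivation is determined token-by-token.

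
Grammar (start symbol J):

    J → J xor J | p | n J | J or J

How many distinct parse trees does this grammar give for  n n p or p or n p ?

9

Parse trees for n n p or p or n p (showing first 6 of 9):
  [J n [J n [J [J p] or [J [J p] or [J n [J p]]]]]]
  [J n [J n [J [J [J p] or [J p]] or [J n [J p]]]]]
  [J n [J [J n [J p]] or [J [J p] or [J n [J p]]]]]
  [J n [J [J n [J [J p] or [J p]]] or [J n [J p]]]]
  [J n [J [J [J n [J p]] or [J p]] or [J n [J p]]]]
  [J [J n [J n [J p]]] or [J [J p] or [J n [J p]]]]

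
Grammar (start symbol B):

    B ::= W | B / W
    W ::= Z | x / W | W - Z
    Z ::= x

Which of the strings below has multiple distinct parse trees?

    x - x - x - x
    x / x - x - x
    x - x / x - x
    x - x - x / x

x / x - x - x

x - x - x - x: 1 tree
x / x - x - x: 4 trees
x - x / x - x: 1 tree
x - x - x / x: 1 tree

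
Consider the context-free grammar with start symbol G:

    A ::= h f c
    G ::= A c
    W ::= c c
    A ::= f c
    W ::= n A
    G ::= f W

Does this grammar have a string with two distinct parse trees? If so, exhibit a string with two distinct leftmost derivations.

Witness: f c c

Derivation 1: G ⇒ A c ⇒ f c c
Derivation 2: G ⇒ f W ⇒ f c c

Two distinct leftmost derivations for the same string.

Ambiguous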